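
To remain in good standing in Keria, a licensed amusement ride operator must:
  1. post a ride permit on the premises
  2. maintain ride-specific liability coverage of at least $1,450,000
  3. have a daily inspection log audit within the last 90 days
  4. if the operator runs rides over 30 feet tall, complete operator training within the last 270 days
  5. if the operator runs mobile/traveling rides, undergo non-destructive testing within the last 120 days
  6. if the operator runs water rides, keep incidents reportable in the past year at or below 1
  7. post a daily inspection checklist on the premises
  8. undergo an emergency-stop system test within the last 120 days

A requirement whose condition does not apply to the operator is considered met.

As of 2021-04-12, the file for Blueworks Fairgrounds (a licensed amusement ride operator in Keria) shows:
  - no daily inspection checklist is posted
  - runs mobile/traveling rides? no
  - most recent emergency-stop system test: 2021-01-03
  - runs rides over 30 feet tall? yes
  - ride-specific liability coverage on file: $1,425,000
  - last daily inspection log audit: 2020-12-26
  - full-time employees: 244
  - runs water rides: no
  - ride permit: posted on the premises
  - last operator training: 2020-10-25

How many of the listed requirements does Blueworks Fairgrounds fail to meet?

1. ride permit present → met
2. ride-specific liability coverage $1,425,000 < $1,450,000 → not met
3. daily inspection log audit 107 days ago vs limit 90 → not met
4. condition 'runs rides over 30 feet tall' holds; operator training 169 days ago vs limit 270 → met
5. condition 'runs mobile/traveling rides' does not hold → requirement n/a → met
6. condition 'runs water rides' does not hold → requirement n/a → met
7. daily inspection checklist absent → not met
8. emergency-stop system test 99 days ago vs limit 120 → met
Not met: 3 of 8

3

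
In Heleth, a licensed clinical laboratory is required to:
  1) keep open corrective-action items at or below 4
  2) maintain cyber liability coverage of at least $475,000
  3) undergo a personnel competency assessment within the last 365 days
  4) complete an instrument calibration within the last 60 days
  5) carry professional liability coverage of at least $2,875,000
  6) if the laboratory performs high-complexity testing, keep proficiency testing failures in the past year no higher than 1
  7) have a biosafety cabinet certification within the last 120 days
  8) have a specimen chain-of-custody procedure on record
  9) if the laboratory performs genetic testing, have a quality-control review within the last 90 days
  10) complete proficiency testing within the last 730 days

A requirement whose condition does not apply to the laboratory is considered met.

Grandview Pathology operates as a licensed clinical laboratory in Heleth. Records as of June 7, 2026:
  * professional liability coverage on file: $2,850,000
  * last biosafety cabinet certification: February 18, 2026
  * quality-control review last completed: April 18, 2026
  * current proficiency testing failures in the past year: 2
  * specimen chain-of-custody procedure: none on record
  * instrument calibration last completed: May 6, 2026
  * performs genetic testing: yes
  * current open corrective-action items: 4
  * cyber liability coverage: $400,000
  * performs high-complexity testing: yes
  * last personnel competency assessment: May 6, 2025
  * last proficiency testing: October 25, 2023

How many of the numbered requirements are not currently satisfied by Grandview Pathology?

1. open corrective-action items 4 ≤ 4 → met
2. cyber liability coverage $400,000 < $475,000 → not met
3. personnel competency assessment 397 days ago vs limit 365 → not met
4. instrument calibration 32 days ago vs limit 60 → met
5. professional liability coverage $2,850,000 < $2,875,000 → not met
6. condition 'performs high-complexity testing' holds; proficiency testing failures in the past year 2 > 1 → not met
7. biosafety cabinet certification 109 days ago vs limit 120 → met
8. specimen chain-of-custody procedure absent → not met
9. condition 'performs genetic testing' holds; quality-control review 50 days ago vs limit 90 → met
10. proficiency testing 956 days ago vs limit 730 → not met
Not met: 6 of 10

6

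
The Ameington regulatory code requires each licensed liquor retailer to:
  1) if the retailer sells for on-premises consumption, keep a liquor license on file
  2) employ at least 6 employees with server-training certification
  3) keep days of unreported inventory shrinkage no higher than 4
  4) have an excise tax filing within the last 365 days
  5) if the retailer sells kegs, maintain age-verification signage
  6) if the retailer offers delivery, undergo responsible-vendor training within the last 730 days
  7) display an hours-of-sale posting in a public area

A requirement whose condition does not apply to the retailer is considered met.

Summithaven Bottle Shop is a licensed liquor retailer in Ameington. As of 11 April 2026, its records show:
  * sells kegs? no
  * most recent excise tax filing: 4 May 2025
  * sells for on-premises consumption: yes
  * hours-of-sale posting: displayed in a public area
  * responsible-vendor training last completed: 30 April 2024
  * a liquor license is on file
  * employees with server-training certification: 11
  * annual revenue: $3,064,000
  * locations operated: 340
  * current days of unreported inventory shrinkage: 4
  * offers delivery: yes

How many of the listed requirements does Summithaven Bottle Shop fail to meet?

1. condition 'sells for on-premises consumption' holds; liquor license present → met
2. employees with server-training certification 11 ≥ 6 → met
3. days of unreported inventory shrinkage 4 ≤ 4 → met
4. excise tax filing 342 days ago vs limit 365 → met
5. condition 'sells kegs' does not hold → requirement n/a → met
6. condition 'offers delivery' holds; responsible-vendor training 711 days ago vs limit 730 → met
7. hours-of-sale posting present → met
Not met: 0 of 7

0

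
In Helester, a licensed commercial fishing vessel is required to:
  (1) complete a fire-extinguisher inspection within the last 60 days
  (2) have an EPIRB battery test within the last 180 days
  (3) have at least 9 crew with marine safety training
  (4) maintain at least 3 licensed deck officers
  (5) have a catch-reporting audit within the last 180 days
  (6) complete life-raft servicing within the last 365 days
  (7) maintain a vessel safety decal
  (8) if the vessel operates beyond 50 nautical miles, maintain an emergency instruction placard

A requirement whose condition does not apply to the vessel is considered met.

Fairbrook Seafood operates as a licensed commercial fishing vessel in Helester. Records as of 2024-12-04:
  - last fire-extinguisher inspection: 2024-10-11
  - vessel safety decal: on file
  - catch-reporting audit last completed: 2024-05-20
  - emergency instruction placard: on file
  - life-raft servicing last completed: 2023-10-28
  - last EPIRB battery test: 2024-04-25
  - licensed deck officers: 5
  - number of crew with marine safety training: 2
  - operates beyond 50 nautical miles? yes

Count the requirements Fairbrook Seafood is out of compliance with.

4

1. fire-extinguisher inspection 54 days ago vs limit 60 → met
2. EPIRB battery test 223 days ago vs limit 180 → not met
3. crew with marine safety training 2 < 9 → not met
4. licensed deck officers 5 ≥ 3 → met
5. catch-reporting audit 198 days ago vs limit 180 → not met
6. life-raft servicing 403 days ago vs limit 365 → not met
7. vessel safety decal present → met
8. condition 'operates beyond 50 nautical miles' holds; emergency instruction placard present → met
Not met: 4 of 8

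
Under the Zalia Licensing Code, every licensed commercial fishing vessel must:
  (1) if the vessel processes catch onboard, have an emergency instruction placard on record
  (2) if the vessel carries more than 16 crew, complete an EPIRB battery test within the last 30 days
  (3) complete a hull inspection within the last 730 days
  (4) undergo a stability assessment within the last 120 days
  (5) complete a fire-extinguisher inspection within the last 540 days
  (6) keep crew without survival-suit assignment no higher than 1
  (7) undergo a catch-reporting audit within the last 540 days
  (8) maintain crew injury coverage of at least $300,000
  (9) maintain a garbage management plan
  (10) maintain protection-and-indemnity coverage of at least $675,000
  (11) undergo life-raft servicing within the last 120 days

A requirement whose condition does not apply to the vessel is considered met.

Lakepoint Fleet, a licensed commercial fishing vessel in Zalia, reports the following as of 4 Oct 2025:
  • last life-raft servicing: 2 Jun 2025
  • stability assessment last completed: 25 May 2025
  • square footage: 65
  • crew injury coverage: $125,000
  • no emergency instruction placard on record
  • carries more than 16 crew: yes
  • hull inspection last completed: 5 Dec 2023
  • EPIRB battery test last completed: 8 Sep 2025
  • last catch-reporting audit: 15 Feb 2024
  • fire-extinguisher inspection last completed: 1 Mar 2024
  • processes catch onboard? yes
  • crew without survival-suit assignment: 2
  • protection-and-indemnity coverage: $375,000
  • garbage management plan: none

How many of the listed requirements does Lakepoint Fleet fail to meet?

9

1. condition 'processes catch onboard' holds; emergency instruction placard absent → not met
2. condition 'carries more than 16 crew' holds; EPIRB battery test 26 days ago vs limit 30 → met
3. hull inspection 669 days ago vs limit 730 → met
4. stability assessment 132 days ago vs limit 120 → not met
5. fire-extinguisher inspection 582 days ago vs limit 540 → not met
6. crew without survival-suit assignment 2 > 1 → not met
7. catch-reporting audit 597 days ago vs limit 540 → not met
8. crew injury coverage $125,000 < $300,000 → not met
9. garbage management plan absent → not met
10. protection-and-indemnity coverage $375,000 < $675,000 → not met
11. life-raft servicing 124 days ago vs limit 120 → not met
Not met: 9 of 11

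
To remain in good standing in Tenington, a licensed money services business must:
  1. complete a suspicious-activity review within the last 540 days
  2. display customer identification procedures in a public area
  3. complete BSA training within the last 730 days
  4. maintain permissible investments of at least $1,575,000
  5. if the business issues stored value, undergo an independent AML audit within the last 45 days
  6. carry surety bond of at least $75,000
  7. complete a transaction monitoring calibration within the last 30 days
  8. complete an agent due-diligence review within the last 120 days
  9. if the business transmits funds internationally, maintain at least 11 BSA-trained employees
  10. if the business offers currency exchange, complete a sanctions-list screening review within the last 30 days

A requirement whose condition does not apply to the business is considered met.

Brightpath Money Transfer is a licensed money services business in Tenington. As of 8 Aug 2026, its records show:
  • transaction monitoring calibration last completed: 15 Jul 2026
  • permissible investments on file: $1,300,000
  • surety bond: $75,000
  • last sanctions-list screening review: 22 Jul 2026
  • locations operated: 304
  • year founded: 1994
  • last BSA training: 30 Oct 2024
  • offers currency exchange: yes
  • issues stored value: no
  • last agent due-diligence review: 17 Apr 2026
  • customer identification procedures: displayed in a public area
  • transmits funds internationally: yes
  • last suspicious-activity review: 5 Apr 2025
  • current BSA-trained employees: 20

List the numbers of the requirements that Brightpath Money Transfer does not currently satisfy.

4

1. suspicious-activity review 490 days ago vs limit 540 → met
2. customer identification procedures present → met
3. BSA training 647 days ago vs limit 730 → met
4. permissible investments $1,300,000 < $1,575,000 → not met
5. condition 'issues stored value' does not hold → requirement n/a → met
6. surety bond $75,000 ≥ $75,000 → met
7. transaction monitoring calibration 24 days ago vs limit 30 → met
8. agent due-diligence review 113 days ago vs limit 120 → met
9. condition 'transmits funds internationally' holds; BSA-trained employees 20 ≥ 11 → met
10. condition 'offers currency exchange' holds; sanctions-list screening review 17 days ago vs limit 30 → met
Not met: 4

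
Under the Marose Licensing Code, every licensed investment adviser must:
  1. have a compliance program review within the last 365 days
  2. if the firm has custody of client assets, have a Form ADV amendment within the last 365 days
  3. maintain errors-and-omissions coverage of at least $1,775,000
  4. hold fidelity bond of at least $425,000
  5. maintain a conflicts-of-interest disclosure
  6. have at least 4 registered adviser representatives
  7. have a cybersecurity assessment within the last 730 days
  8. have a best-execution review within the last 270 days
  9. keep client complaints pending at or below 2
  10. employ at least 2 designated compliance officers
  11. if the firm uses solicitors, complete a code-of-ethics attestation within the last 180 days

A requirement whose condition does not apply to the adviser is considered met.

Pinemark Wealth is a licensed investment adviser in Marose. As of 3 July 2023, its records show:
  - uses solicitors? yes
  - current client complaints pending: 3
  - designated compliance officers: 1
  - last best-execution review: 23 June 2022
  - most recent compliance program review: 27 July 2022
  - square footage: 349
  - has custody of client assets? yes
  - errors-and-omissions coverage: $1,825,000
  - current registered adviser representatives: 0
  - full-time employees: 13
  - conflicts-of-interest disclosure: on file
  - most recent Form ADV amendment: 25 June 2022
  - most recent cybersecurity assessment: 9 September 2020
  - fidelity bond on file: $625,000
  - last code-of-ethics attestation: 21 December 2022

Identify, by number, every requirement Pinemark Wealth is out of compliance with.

2, 6, 7, 8, 9, 10, 11

1. compliance program review 341 days ago vs limit 365 → met
2. condition 'has custody of client assets' holds; Form ADV amendment 373 days ago vs limit 365 → not met
3. errors-and-omissions coverage $1,825,000 ≥ $1,775,000 → met
4. fidelity bond $625,000 ≥ $425,000 → met
5. conflicts-of-interest disclosure present → met
6. registered adviser representatives 0 < 4 → not met
7. cybersecurity assessment 1027 days ago vs limit 730 → not met
8. best-execution review 375 days ago vs limit 270 → not met
9. client complaints pending 3 > 2 → not met
10. designated compliance officers 1 < 2 → not met
11. condition 'uses solicitors' holds; code-of-ethics attestation 194 days ago vs limit 180 → not met
Not met: 2, 6, 7, 8, 9, 10, 11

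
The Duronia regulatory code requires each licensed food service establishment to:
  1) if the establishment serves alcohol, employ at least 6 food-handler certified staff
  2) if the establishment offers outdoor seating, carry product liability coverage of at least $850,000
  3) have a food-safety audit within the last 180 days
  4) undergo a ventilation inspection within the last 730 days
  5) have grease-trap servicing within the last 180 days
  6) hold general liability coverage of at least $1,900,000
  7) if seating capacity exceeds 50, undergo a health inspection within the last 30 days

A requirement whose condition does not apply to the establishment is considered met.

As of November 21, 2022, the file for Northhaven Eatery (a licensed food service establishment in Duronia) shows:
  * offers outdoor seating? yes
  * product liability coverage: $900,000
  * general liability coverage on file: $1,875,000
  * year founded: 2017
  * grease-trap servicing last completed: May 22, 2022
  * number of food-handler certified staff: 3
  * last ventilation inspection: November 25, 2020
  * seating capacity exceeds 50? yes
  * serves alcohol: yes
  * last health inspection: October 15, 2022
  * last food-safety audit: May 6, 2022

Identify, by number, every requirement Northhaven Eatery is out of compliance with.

1, 3, 5, 6, 7

1. condition 'serves alcohol' holds; food-handler certified staff 3 < 6 → not met
2. condition 'offers outdoor seating' holds; product liability coverage $900,000 ≥ $850,000 → met
3. food-safety audit 199 days ago vs limit 180 → not met
4. ventilation inspection 726 days ago vs limit 730 → met
5. grease-trap servicing 183 days ago vs limit 180 → not met
6. general liability coverage $1,875,000 < $1,900,000 → not met
7. condition 'seating capacity exceeds 50' holds; health inspection 37 days ago vs limit 30 → not met
Not met: 1, 3, 5, 6, 7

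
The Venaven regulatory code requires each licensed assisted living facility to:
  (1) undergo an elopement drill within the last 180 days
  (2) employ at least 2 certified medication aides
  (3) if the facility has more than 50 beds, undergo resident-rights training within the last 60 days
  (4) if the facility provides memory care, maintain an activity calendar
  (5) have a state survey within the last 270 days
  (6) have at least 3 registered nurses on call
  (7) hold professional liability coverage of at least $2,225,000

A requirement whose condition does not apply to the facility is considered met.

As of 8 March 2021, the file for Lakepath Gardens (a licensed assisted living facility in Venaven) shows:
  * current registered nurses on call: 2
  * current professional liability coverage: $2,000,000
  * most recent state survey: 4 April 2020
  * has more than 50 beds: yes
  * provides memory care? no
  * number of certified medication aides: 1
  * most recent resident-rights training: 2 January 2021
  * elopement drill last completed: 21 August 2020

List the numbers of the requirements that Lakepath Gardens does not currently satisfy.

1, 2, 3, 5, 6, 7

1. elopement drill 199 days ago vs limit 180 → not met
2. certified medication aides 1 < 2 → not met
3. condition 'has more than 50 beds' holds; resident-rights training 65 days ago vs limit 60 → not met
4. condition 'provides memory care' does not hold → requirement n/a → met
5. state survey 338 days ago vs limit 270 → not met
6. registered nurses on call 2 < 3 → not met
7. professional liability coverage $2,000,000 < $2,225,000 → not met
Not met: 1, 2, 3, 5, 6, 7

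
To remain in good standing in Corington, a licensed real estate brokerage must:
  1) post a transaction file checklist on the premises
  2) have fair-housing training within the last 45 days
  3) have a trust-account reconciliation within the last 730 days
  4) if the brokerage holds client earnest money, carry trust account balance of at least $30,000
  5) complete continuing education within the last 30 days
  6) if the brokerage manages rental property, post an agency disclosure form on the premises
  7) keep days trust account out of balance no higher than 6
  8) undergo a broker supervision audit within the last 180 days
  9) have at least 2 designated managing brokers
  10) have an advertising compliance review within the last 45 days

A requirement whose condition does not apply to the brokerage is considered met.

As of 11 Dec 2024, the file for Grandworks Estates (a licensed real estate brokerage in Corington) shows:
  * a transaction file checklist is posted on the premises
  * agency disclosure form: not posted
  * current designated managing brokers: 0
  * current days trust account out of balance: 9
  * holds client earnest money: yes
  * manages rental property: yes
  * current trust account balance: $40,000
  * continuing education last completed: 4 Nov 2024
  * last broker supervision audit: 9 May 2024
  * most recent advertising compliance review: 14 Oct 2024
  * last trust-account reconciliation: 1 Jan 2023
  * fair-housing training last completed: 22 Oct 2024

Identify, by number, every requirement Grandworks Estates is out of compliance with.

2, 5, 6, 7, 8, 9, 10

1. transaction file checklist present → met
2. fair-housing training 50 days ago vs limit 45 → not met
3. trust-account reconciliation 710 days ago vs limit 730 → met
4. condition 'holds client earnest money' holds; trust account balance $40,000 ≥ $30,000 → met
5. continuing education 37 days ago vs limit 30 → not met
6. condition 'manages rental property' holds; agency disclosure form absent → not met
7. days trust account out of balance 9 > 6 → not met
8. broker supervision audit 216 days ago vs limit 180 → not met
9. designated managing brokers 0 < 2 → not met
10. advertising compliance review 58 days ago vs limit 45 → not met
Not met: 2, 5, 6, 7, 8, 9, 10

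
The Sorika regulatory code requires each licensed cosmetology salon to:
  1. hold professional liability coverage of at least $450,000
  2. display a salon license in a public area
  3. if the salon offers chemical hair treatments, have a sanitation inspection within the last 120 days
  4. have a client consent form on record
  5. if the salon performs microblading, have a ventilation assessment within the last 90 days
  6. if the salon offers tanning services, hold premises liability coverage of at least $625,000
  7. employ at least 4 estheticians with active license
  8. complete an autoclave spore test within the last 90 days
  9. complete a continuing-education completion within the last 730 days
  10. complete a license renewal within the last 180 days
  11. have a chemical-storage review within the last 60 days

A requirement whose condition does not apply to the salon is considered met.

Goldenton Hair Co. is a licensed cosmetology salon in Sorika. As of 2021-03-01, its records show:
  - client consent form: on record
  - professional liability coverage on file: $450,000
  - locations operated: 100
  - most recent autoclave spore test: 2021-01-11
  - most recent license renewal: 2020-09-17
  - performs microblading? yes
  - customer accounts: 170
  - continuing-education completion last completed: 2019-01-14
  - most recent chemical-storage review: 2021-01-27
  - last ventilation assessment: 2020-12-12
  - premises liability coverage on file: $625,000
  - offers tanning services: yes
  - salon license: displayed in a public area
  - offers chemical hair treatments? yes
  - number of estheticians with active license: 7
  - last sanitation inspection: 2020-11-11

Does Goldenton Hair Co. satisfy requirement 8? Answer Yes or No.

Yes

8. autoclave spore test 49 days ago vs limit 90 → met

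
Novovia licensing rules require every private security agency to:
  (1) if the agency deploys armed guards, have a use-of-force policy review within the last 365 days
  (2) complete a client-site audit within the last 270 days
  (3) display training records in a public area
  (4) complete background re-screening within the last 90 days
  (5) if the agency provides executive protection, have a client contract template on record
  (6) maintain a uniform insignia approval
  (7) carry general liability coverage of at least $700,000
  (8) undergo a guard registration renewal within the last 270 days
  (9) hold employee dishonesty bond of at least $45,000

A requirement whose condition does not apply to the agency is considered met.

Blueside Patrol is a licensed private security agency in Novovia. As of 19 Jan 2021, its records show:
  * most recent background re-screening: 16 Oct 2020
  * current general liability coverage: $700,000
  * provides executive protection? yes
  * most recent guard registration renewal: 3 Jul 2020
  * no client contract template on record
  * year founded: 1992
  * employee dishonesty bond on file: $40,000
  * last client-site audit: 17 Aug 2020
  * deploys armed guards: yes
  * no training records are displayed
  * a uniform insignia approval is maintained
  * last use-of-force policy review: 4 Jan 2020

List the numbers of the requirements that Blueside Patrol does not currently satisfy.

1, 3, 4, 5, 9

1. condition 'deploys armed guards' holds; use-of-force policy review 381 days ago vs limit 365 → not met
2. client-site audit 155 days ago vs limit 270 → met
3. training records absent → not met
4. background re-screening 95 days ago vs limit 90 → not met
5. condition 'provides executive protection' holds; client contract template absent → not met
6. uniform insignia approval present → met
7. general liability coverage $700,000 ≥ $700,000 → met
8. guard registration renewal 200 days ago vs limit 270 → met
9. employee dishonesty bond $40,000 < $45,000 → not met
Not met: 1, 3, 4, 5, 9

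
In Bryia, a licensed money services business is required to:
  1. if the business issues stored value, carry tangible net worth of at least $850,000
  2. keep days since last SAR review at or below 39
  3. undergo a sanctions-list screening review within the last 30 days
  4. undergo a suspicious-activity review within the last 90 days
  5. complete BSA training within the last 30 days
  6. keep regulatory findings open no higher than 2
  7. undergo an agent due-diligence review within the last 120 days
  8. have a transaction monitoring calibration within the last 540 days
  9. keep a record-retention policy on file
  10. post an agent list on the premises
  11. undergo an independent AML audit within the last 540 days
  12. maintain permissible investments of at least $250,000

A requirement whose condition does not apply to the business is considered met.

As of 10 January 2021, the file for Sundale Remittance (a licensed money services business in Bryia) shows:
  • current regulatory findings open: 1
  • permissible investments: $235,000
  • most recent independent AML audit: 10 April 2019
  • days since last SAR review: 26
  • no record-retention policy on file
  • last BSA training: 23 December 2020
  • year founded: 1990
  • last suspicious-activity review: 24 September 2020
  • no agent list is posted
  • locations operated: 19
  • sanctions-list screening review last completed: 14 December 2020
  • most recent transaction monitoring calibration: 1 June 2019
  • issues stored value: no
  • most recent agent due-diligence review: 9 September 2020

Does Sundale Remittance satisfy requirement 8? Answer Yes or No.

No

8. transaction monitoring calibration 589 days ago vs limit 540 → not met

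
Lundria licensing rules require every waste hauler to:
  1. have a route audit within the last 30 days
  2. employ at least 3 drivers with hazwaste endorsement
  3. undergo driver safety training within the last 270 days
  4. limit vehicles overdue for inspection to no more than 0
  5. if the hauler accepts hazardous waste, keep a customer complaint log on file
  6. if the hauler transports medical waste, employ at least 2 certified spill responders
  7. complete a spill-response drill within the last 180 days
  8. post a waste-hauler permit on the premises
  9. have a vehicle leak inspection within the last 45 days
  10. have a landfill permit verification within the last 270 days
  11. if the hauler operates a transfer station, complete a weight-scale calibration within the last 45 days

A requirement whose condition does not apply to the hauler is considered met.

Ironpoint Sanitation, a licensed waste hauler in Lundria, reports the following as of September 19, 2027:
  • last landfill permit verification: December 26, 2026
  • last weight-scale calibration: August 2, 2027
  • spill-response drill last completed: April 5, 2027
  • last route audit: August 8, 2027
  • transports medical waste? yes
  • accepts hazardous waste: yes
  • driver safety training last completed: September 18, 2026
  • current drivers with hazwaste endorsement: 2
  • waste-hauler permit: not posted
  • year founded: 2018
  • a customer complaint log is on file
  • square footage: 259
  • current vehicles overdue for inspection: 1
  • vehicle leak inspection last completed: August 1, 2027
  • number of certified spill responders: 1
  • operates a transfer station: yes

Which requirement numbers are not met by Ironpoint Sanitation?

1, 2, 3, 4, 6, 8, 9, 11

1. route audit 42 days ago vs limit 30 → not met
2. drivers with hazwaste endorsement 2 < 3 → not met
3. driver safety training 366 days ago vs limit 270 → not met
4. vehicles overdue for inspection 1 > 0 → not met
5. condition 'accepts hazardous waste' holds; customer complaint log present → met
6. condition 'transports medical waste' holds; certified spill responders 1 < 2 → not met
7. spill-response drill 167 days ago vs limit 180 → met
8. waste-hauler permit absent → not met
9. vehicle leak inspection 49 days ago vs limit 45 → not met
10. landfill permit verification 267 days ago vs limit 270 → met
11. condition 'operates a transfer station' holds; weight-scale calibration 48 days ago vs limit 45 → not met
Not met: 1, 2, 3, 4, 6, 8, 9, 11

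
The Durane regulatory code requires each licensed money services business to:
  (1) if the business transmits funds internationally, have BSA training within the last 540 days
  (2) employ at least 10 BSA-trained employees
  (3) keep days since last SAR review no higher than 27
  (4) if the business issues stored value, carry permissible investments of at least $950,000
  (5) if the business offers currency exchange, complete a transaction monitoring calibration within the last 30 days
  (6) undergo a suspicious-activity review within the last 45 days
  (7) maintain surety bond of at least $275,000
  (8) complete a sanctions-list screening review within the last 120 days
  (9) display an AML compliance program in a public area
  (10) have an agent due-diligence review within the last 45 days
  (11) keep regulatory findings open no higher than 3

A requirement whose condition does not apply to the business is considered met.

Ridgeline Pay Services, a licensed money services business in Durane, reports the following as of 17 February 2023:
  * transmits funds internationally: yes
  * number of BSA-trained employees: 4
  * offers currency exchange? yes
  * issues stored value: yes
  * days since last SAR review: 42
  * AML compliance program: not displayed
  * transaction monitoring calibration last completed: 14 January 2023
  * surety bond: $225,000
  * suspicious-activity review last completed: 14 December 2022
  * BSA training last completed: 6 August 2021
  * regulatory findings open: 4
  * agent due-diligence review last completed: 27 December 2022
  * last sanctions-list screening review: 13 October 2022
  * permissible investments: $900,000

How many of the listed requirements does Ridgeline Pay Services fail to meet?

1. condition 'transmits funds internationally' holds; BSA training 560 days ago vs limit 540 → not met
2. BSA-trained employees 4 < 10 → not met
3. days since last SAR review 42 > 27 → not met
4. condition 'issues stored value' holds; permissible investments $900,000 < $950,000 → not met
5. condition 'offers currency exchange' holds; transaction monitoring calibration 34 days ago vs limit 30 → not met
6. suspicious-activity review 65 days ago vs limit 45 → not met
7. surety bond $225,000 < $275,000 → not met
8. sanctions-list screening review 127 days ago vs limit 120 → not met
9. AML compliance program absent → not met
10. agent due-diligence review 52 days ago vs limit 45 → not met
11. regulatory findings open 4 > 3 → not met
Not met: 11 of 11

11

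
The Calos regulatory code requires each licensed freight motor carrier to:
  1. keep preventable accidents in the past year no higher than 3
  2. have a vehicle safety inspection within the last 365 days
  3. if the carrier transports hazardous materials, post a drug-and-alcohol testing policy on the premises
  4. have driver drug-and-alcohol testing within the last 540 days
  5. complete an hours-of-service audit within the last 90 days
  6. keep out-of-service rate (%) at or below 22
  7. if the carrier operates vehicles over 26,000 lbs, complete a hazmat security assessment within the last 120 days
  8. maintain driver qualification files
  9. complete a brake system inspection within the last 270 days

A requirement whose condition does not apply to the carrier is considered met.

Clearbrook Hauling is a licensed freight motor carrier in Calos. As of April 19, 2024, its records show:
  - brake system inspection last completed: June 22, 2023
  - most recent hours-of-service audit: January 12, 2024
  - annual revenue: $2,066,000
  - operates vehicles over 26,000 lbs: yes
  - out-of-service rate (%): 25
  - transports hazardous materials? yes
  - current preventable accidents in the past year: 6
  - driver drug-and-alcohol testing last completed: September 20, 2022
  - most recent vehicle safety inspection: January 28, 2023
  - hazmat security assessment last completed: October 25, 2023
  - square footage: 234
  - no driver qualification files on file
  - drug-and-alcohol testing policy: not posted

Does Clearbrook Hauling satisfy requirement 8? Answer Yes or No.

No

8. driver qualification files absent → not met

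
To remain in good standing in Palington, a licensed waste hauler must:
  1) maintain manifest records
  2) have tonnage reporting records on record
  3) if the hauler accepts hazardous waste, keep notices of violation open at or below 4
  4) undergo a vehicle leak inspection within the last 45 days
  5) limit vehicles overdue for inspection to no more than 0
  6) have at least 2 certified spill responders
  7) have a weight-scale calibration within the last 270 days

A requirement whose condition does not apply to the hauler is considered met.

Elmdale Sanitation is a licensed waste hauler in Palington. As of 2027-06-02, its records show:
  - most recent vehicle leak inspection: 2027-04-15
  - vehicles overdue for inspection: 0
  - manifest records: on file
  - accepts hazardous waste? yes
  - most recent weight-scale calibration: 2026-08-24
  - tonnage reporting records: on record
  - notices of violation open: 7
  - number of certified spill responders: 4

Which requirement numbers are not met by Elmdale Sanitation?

3, 4, 7

1. manifest records present → met
2. tonnage reporting records present → met
3. condition 'accepts hazardous waste' holds; notices of violation open 7 > 4 → not met
4. vehicle leak inspection 48 days ago vs limit 45 → not met
5. vehicles overdue for inspection 0 ≤ 0 → met
6. certified spill responders 4 ≥ 2 → met
7. weight-scale calibration 282 days ago vs limit 270 → not met
Not met: 3, 4, 7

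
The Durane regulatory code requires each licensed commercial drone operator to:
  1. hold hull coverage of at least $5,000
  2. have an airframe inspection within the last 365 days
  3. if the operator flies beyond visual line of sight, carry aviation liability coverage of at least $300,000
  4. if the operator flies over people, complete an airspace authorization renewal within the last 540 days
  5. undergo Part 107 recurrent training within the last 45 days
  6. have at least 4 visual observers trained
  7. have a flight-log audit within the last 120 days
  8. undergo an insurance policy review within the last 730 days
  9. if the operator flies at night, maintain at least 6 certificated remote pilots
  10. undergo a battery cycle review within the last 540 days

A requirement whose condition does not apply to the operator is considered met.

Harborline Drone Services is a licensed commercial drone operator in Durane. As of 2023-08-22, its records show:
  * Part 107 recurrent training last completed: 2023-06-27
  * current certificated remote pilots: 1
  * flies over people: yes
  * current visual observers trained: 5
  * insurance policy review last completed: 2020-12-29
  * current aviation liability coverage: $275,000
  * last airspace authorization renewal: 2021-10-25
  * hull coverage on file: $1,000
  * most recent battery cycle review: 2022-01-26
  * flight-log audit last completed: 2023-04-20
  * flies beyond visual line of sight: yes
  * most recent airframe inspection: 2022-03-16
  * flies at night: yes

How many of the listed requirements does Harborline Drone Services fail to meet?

1. hull coverage $1,000 < $5,000 → not met
2. airframe inspection 524 days ago vs limit 365 → not met
3. condition 'flies beyond visual line of sight' holds; aviation liability coverage $275,000 < $300,000 → not met
4. condition 'flies over people' holds; airspace authorization renewal 666 days ago vs limit 540 → not met
5. Part 107 recurrent training 56 days ago vs limit 45 → not met
6. visual observers trained 5 ≥ 4 → met
7. flight-log audit 124 days ago vs limit 120 → not met
8. insurance policy review 966 days ago vs limit 730 → not met
9. condition 'flies at night' holds; certificated remote pilots 1 < 6 → not met
10. battery cycle review 573 days ago vs limit 540 → not met
Not met: 9 of 10

9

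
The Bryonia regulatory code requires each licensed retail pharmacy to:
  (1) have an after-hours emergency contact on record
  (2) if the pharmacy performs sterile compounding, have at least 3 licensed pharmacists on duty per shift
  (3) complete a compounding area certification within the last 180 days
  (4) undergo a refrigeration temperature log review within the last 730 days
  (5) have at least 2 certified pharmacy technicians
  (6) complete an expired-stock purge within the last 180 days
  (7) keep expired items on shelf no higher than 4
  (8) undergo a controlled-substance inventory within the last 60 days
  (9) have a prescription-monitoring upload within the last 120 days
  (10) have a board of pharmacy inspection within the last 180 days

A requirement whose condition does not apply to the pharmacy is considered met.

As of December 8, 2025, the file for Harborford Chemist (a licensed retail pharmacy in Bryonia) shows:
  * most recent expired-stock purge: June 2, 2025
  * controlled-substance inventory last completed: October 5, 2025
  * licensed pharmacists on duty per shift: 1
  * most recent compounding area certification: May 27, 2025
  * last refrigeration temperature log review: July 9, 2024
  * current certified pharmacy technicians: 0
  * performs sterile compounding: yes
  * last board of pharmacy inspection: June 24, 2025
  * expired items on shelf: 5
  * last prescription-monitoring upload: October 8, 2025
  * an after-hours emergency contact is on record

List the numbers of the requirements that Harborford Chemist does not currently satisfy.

1. after-hours emergency contact present → met
2. condition 'performs sterile compounding' holds; licensed pharmacists on duty per shift 1 < 3 → not met
3. compounding area certification 195 days ago vs limit 180 → not met
4. refrigeration temperature log review 517 days ago vs limit 730 → met
5. certified pharmacy technicians 0 < 2 → not met
6. expired-stock purge 189 days ago vs limit 180 → not met
7. expired items on shelf 5 > 4 → not met
8. controlled-substance inventory 64 days ago vs limit 60 → not met
9. prescription-monitoring upload 61 days ago vs limit 120 → met
10. board of pharmacy inspection 167 days ago vs limit 180 → met
Not met: 2, 3, 5, 6, 7, 8

2, 3, 5, 6, 7, 8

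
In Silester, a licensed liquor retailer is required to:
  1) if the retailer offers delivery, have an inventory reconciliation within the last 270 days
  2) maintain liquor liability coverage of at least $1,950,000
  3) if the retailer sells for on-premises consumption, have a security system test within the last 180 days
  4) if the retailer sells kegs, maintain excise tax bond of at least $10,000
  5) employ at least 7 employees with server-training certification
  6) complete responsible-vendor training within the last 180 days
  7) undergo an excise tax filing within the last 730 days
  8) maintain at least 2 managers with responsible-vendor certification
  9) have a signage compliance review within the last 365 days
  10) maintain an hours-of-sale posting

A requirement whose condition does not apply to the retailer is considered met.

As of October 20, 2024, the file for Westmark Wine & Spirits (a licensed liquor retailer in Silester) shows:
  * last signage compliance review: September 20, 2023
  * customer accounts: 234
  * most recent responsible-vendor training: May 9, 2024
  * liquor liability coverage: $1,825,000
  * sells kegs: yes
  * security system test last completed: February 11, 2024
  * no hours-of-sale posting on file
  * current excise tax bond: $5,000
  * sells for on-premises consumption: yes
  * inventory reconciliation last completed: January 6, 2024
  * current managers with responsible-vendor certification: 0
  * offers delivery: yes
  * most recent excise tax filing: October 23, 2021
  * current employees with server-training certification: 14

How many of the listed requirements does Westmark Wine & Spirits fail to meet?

1. condition 'offers delivery' holds; inventory reconciliation 288 days ago vs limit 270 → not met
2. liquor liability coverage $1,825,000 < $1,950,000 → not met
3. condition 'sells for on-premises consumption' holds; security system test 252 days ago vs limit 180 → not met
4. condition 'sells kegs' holds; excise tax bond $5,000 < $10,000 → not met
5. employees with server-training certification 14 ≥ 7 → met
6. responsible-vendor training 164 days ago vs limit 180 → met
7. excise tax filing 1093 days ago vs limit 730 → not met
8. managers with responsible-vendor certification 0 < 2 → not met
9. signage compliance review 396 days ago vs limit 365 → not met
10. hours-of-sale posting absent → not met
Not met: 8 of 10

8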